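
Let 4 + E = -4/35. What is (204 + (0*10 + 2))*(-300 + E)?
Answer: -2192664/35 ≈ -62648.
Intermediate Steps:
E = -144/35 (E = -4 - 4/35 = -144/35 ≈ -4.1143)
(204 + (0*10 + 2))*(-300 + E) = (204 + (0*10 + 2))*(-300 - 144/35) = (204 + (0 + 2))*(-10644/35) = (204 + 2)*(-10644/35) = 206*(-10644/35) = -2192664/35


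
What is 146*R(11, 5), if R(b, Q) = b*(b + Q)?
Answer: 25696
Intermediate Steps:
R(b, Q) = b*(Q + b)
146*R(11, 5) = 146*(11*(5 + 11)) = 146*(11*16) = 146*176 = 25696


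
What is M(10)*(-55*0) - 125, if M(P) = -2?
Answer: -125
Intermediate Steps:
M(10)*(-55*0) - 125 = -(-110)*0 - 125 = -2*0 - 125 = 0 - 125 = -125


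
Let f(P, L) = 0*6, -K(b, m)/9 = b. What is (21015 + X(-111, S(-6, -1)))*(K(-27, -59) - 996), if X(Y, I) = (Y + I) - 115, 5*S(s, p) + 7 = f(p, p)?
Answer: -78265314/5 ≈ -1.5653e+7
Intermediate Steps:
K(b, m) = -9*b
f(P, L) = 0
S(s, p) = -7/5 (S(s, p) = -7/5 + (⅕)*0 = -7/5 + 0 = -7/5)
X(Y, I) = -115 + I + Y (X(Y, I) = (I + Y) - 115 = -115 + I + Y)
(21015 + X(-111, S(-6, -1)))*(K(-27, -59) - 996) = (21015 + (-115 - 7/5 - 111))*(-9*(-27) - 996) = (21015 - 1137/5)*(243 - 996) = (103938/5)*(-753) = -78265314/5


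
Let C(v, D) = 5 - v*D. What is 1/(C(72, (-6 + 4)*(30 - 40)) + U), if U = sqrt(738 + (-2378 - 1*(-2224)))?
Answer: -1435/2058641 - 2*sqrt(146)/2058641 ≈ -0.00070880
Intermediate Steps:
U = 2*sqrt(146) (U = sqrt(738 + (-2378 + 2224)) = sqrt(738 - 154) = sqrt(584) = 2*sqrt(146) ≈ 24.166)
C(v, D) = 5 - D*v
1/(C(72, (-6 + 4)*(30 - 40)) + U) = 1/((5 - 1*(-6 + 4)*(30 - 40)*72) + 2*sqrt(146)) = 1/((5 - 1*(-2*(-10))*72) + 2*sqrt(146)) = 1/((5 - 1*20*72) + 2*sqrt(146)) = 1/((5 - 1440) + 2*sqrt(146)) = 1/(-1435 + 2*sqrt(146))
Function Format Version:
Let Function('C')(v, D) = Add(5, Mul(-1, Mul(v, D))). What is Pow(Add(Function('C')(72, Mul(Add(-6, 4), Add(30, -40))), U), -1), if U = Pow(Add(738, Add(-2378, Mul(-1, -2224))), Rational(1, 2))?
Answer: Add(Rational(-1435, 2058641), Mul(Rational(-2, 2058641), Pow(146, Rational(1, 2)))) ≈ -0.00070880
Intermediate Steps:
U = Mul(2, Pow(146, Rational(1, 2))) (U = Pow(Add(738, Add(-2378, 2224)), Rational(1, 2)) = Pow(Add(738, -154), Rational(1, 2)) = Pow(584, Rational(1, 2)) = Mul(2, Pow(146, Rational(1, 2))) ≈ 24.166)
Function('C')(v, D) = Add(5, Mul(-1, D, v)) (Function('C')(v, D) = Add(5, Mul(-1, Mul(D, v))) = Add(5, Mul(-1, D, v)))
Pow(Add(Function('C')(72, Mul(Add(-6, 4), Add(30, -40))), U), -1) = Pow(Add(Add(5, Mul(-1, Mul(Add(-6, 4), Add(30, -40)), 72)), Mul(2, Pow(146, Rational(1, 2)))), -1) = Pow(Add(Add(5, Mul(-1, Mul(-2, -10), 72)), Mul(2, Pow(146, Rational(1, 2)))), -1) = Pow(Add(Add(5, Mul(-1, 20, 72)), Mul(2, Pow(146, Rational(1, 2)))), -1) = Pow(Add(Add(5, -1440), Mul(2, Pow(146, Rational(1, 2)))), -1) = Pow(Add(-1435, Mul(2, Pow(146, Rational(1, 2)))), -1)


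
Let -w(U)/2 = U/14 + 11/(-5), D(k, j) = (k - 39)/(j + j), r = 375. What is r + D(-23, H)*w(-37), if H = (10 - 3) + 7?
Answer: 173241/490 ≈ 353.55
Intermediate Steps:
H = 14 (H = 7 + 7 = 14)
D(k, j) = (-39 + k)/(2*j) (D(k, j) = (-39 + k)/((2*j)) = (-39 + k)*(1/(2*j)) = (-39 + k)/(2*j))
w(U) = 22/5 - U/7 (w(U) = -2*(U/14 + 11/(-5)) = -2*(U*(1/14) + 11*(-⅕)) = -2*(U/14 - 11/5) = -2*(-11/5 + U/14) = 22/5 - U/7)
r + D(-23, H)*w(-37) = 375 + ((½)*(-39 - 23)/14)*(22/5 - ⅐*(-37)) = 375 + ((½)*(1/14)*(-62))*(22/5 + 37/7) = 375 - 31/14*339/35 = 375 - 10509/490 = 173241/490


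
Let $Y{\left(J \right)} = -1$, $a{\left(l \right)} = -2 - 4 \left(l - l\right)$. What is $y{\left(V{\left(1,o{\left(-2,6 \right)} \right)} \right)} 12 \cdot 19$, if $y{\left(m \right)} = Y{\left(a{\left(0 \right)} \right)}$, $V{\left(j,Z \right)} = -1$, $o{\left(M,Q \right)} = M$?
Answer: $-228$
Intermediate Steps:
$a{\left(l \right)} = -2$ ($a{\left(l \right)} = -2 - 0 = -2 + 0 = -2$)
$y{\left(m \right)} = -1$
$y{\left(V{\left(1,o{\left(-2,6 \right)} \right)} \right)} 12 \cdot 19 = \left(-1\right) 12 \cdot 19 = \left(-12\right) 19 = -228$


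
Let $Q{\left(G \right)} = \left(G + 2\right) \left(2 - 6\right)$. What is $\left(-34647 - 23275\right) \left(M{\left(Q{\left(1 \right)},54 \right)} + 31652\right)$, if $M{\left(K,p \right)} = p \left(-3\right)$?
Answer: $-1823963780$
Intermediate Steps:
$Q{\left(G \right)} = -8 - 4 G$ ($Q{\left(G \right)} = \left(2 + G\right) \left(-4\right) = -8 - 4 G$)
$M{\left(K,p \right)} = - 3 p$
$\left(-34647 - 23275\right) \left(M{\left(Q{\left(1 \right)},54 \right)} + 31652\right) = \left(-34647 - 23275\right) \left(\left(-3\right) 54 + 31652\right) = - 57922 \left(-162 + 31652\right) = \left(-57922\right) 31490 = -1823963780$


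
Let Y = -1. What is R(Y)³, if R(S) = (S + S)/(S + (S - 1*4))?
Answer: 1/27 ≈ 0.037037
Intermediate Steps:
R(S) = 2*S/(-4 + 2*S) (R(S) = (2*S)/(S + (S - 4)) = (2*S)/(S + (-4 + S)) = (2*S)/(-4 + 2*S) = 2*S/(-4 + 2*S))
R(Y)³ = (-1/(-2 - 1))³ = (-1/(-3))³ = (-1*(-⅓))³ = (⅓)³ = 1/27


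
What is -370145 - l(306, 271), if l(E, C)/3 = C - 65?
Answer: -370763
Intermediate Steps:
l(E, C) = -195 + 3*C (l(E, C) = 3*(C - 65) = 3*(-65 + C) = -195 + 3*C)
-370145 - l(306, 271) = -370145 - (-195 + 3*271) = -370145 - (-195 + 813) = -370145 - 1*618 = -370145 - 618 = -370763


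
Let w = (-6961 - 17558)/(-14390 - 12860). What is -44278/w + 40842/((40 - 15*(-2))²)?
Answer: -2955609272501/60071550 ≈ -49202.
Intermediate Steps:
w = 24519/27250 (w = -24519/(-27250) = -24519*(-1/27250) = 24519/27250 ≈ 0.89978)
-44278/w + 40842/((40 - 15*(-2))²) = -44278/24519/27250 + 40842/((40 - 15*(-2))²) = -44278*27250/24519 + 40842/((40 + 30)²) = -1206575500/24519 + 40842/(70²) = -1206575500/24519 + 40842/4900 = -1206575500/24519 + 40842*(1/4900) = -1206575500/24519 + 20421/2450 = -2955609272501/60071550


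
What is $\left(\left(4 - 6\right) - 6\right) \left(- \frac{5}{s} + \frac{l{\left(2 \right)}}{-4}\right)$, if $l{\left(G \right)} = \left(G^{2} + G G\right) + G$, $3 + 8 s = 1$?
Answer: $-140$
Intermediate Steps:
$s = - \frac{1}{4}$ ($s = - \frac{3}{8} + \frac{1}{8} \cdot 1 = - \frac{3}{8} + \frac{1}{8} = - \frac{1}{4} \approx -0.25$)
$l{\left(G \right)} = G + 2 G^{2}$ ($l{\left(G \right)} = \left(G^{2} + G^{2}\right) + G = 2 G^{2} + G = G + 2 G^{2}$)
$\left(\left(4 - 6\right) - 6\right) \left(- \frac{5}{s} + \frac{l{\left(2 \right)}}{-4}\right) = \left(\left(4 - 6\right) - 6\right) \left(- \frac{5}{- \frac{1}{4}} + \frac{2 \left(1 + 2 \cdot 2\right)}{-4}\right) = \left(-2 - 6\right) \left(\left(-5\right) \left(-4\right) + 2 \left(1 + 4\right) \left(- \frac{1}{4}\right)\right) = - 8 \left(20 + 2 \cdot 5 \left(- \frac{1}{4}\right)\right) = - 8 \left(20 + 10 \left(- \frac{1}{4}\right)\right) = - 8 \left(20 - \frac{5}{2}\right) = \left(-8\right) \frac{35}{2} = -140$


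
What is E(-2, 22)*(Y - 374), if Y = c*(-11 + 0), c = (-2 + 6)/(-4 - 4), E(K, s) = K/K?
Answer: -737/2 ≈ -368.50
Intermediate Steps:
E(K, s) = 1
c = -1/2 (c = 4/(-8) = 4*(-1/8) = -1/2 ≈ -0.50000)
Y = 11/2 (Y = -(-11 + 0)/2 = -1/2*(-11) = 11/2 ≈ 5.5000)
E(-2, 22)*(Y - 374) = 1*(11/2 - 374) = 1*(-737/2) = -737/2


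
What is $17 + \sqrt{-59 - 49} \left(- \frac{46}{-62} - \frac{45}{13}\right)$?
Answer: $17 - \frac{6576 i \sqrt{3}}{403} \approx 17.0 - 28.263 i$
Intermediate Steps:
$17 + \sqrt{-59 - 49} \left(- \frac{46}{-62} - \frac{45}{13}\right) = 17 + \sqrt{-108} \left(\left(-46\right) \left(- \frac{1}{62}\right) - \frac{45}{13}\right) = 17 + 6 i \sqrt{3} \left(\frac{23}{31} - \frac{45}{13}\right) = 17 + 6 i \sqrt{3} \left(- \frac{1096}{403}\right) = 17 - \frac{6576 i \sqrt{3}}{403}$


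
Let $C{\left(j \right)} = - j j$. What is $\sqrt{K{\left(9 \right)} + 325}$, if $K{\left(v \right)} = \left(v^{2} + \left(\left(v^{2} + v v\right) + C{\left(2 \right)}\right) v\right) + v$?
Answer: $\sqrt{1837} \approx 42.86$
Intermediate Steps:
$C{\left(j \right)} = - j^{2}$
$K{\left(v \right)} = v + v^{2} + v \left(-4 + 2 v^{2}\right)$ ($K{\left(v \right)} = \left(v^{2} + \left(\left(v^{2} + v v\right) - 2^{2}\right) v\right) + v = \left(v^{2} + \left(\left(v^{2} + v^{2}\right) - 4\right) v\right) + v = \left(v^{2} + \left(2 v^{2} - 4\right) v\right) + v = \left(v^{2} + \left(-4 + 2 v^{2}\right) v\right) + v = \left(v^{2} + v \left(-4 + 2 v^{2}\right)\right) + v = v + v^{2} + v \left(-4 + 2 v^{2}\right)$)
$\sqrt{K{\left(9 \right)} + 325} = \sqrt{9 \left(-3 + 9 + 2 \cdot 9^{2}\right) + 325} = \sqrt{9 \left(-3 + 9 + 2 \cdot 81\right) + 325} = \sqrt{9 \left(-3 + 9 + 162\right) + 325} = \sqrt{9 \cdot 168 + 325} = \sqrt{1512 + 325} = \sqrt{1837}$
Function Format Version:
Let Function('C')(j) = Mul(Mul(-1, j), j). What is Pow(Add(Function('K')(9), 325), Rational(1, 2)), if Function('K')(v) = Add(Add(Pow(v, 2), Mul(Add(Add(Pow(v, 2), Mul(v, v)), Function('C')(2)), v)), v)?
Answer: Pow(1837, Rational(1, 2)) ≈ 42.860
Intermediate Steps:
Function('C')(j) = Mul(-1, Pow(j, 2))
Function('K')(v) = Add(v, Pow(v, 2), Mul(v, Add(-4, Mul(2, Pow(v, 2))))) (Function('K')(v) = Add(Add(Pow(v, 2), Mul(Add(Add(Pow(v, 2), Mul(v, v)), Mul(-1, Pow(2, 2))), v)), v) = Add(Add(Pow(v, 2), Mul(Add(Add(Pow(v, 2), Pow(v, 2)), Mul(-1, 4)), v)), v) = Add(Add(Pow(v, 2), Mul(Add(Mul(2, Pow(v, 2)), -4), v)), v) = Add(Add(Pow(v, 2), Mul(Add(-4, Mul(2, Pow(v, 2))), v)), v) = Add(Add(Pow(v, 2), Mul(v, Add(-4, Mul(2, Pow(v, 2))))), v) = Add(v, Pow(v, 2), Mul(v, Add(-4, Mul(2, Pow(v, 2))))))
Pow(Add(Function('K')(9), 325), Rational(1, 2)) = Pow(Add(Mul(9, Add(-3, 9, Mul(2, Pow(9, 2)))), 325), Rational(1, 2)) = Pow(Add(Mul(9, Add(-3, 9, Mul(2, 81))), 325), Rational(1, 2)) = Pow(Add(Mul(9, Add(-3, 9, 162)), 325), Rational(1, 2)) = Pow(Add(Mul(9, 168), 325), Rational(1, 2)) = Pow(Add(1512, 325), Rational(1, 2)) = Pow(1837, Rational(1, 2))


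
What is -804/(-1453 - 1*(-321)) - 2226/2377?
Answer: -152181/672691 ≈ -0.22623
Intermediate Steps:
-804/(-1453 - 1*(-321)) - 2226/2377 = -804/(-1453 + 321) - 2226*1/2377 = -804/(-1132) - 2226/2377 = -804*(-1/1132) - 2226/2377 = 201/283 - 2226/2377 = -152181/672691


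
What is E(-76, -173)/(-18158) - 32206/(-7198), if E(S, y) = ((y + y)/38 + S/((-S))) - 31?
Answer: 5558378025/1241662198 ≈ 4.4766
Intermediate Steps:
E(S, y) = -32 + y/19 (E(S, y) = ((2*y)*(1/38) + S*(-1/S)) - 31 = (y/19 - 1) - 31 = (-1 + y/19) - 31 = -32 + y/19)
E(-76, -173)/(-18158) - 32206/(-7198) = (-32 + (1/19)*(-173))/(-18158) - 32206/(-7198) = (-32 - 173/19)*(-1/18158) - 32206*(-1/7198) = -781/19*(-1/18158) + 16103/3599 = 781/345002 + 16103/3599 = 5558378025/1241662198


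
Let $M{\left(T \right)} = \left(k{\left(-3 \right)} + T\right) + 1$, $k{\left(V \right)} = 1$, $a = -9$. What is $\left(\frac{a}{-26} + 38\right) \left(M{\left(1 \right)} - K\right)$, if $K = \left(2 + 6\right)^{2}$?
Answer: $- \frac{60817}{26} \approx -2339.1$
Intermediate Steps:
$M{\left(T \right)} = 2 + T$ ($M{\left(T \right)} = \left(1 + T\right) + 1 = 2 + T$)
$K = 64$ ($K = 8^{2} = 64$)
$\left(\frac{a}{-26} + 38\right) \left(M{\left(1 \right)} - K\right) = \left(- \frac{9}{-26} + 38\right) \left(\left(2 + 1\right) - 64\right) = \left(\left(-9\right) \left(- \frac{1}{26}\right) + 38\right) \left(3 - 64\right) = \left(\frac{9}{26} + 38\right) \left(-61\right) = \frac{997}{26} \left(-61\right) = - \frac{60817}{26}$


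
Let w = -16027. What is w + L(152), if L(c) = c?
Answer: -15875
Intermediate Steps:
w + L(152) = -16027 + 152 = -15875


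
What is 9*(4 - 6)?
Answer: -18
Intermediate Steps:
9*(4 - 6) = 9*(-2) = -18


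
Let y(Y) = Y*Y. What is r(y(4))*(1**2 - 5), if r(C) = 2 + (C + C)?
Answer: -136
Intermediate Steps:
y(Y) = Y**2
r(C) = 2 + 2*C
r(y(4))*(1**2 - 5) = (2 + 2*4**2)*(1**2 - 5) = (2 + 2*16)*(1 - 5) = (2 + 32)*(-4) = 34*(-4) = -136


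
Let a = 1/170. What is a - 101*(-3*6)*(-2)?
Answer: -618119/170 ≈ -3636.0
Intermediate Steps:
a = 1/170 ≈ 0.0058824
a - 101*(-3*6)*(-2) = 1/170 - 101*(-3*6)*(-2) = 1/170 - (-1818)*(-2) = 1/170 - 101*36 = 1/170 - 3636 = -618119/170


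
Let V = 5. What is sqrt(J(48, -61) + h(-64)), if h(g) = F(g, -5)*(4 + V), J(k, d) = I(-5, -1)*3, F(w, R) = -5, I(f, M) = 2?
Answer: I*sqrt(39) ≈ 6.245*I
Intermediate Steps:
J(k, d) = 6 (J(k, d) = 2*3 = 6)
h(g) = -45 (h(g) = -5*(4 + 5) = -5*9 = -45)
sqrt(J(48, -61) + h(-64)) = sqrt(6 - 45) = sqrt(-39) = I*sqrt(39)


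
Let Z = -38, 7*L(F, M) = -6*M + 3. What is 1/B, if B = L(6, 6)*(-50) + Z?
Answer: 7/1384 ≈ 0.0050578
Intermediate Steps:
L(F, M) = 3/7 - 6*M/7 (L(F, M) = (-6*M + 3)/7 = (3 - 6*M)/7 = 3/7 - 6*M/7)
B = 1384/7 (B = (3/7 - 6/7*6)*(-50) - 38 = (3/7 - 36/7)*(-50) - 38 = -33/7*(-50) - 38 = 1650/7 - 38 = 1384/7 ≈ 197.71)
1/B = 1/(1384/7) = 7/1384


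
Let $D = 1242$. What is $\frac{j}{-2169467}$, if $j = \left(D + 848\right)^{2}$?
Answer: $- \frac{4368100}{2169467} \approx -2.0134$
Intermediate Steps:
$j = 4368100$ ($j = \left(1242 + 848\right)^{2} = 2090^{2} = 4368100$)
$\frac{j}{-2169467} = \frac{4368100}{-2169467} = 4368100 \left(- \frac{1}{2169467}\right) = - \frac{4368100}{2169467}$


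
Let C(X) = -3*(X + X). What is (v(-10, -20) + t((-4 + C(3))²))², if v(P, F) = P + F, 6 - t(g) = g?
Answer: 258064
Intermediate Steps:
C(X) = -6*X
t(g) = 6 - g
v(P, F) = F + P
(v(-10, -20) + t((-4 + C(3))²))² = ((-20 - 10) + (6 - (-4 - 6*3)²))² = (-30 + (6 - (-4 - 18)²))² = (-30 + (6 - 1*(-22)²))² = (-30 + (6 - 1*484))² = (-30 + (6 - 484))² = (-30 - 478)² = (-508)² = 258064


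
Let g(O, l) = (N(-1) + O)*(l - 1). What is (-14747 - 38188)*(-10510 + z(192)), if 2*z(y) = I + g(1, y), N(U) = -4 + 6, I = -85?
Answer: 543430710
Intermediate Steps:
N(U) = 2
g(O, l) = (-1 + l)*(2 + O) (g(O, l) = (2 + O)*(l - 1) = (2 + O)*(-1 + l) = (-1 + l)*(2 + O))
z(y) = -44 + 3*y/2 (z(y) = (-85 + (-2 - 1*1 + 2*y + 1*y))/2 = (-85 + (-2 - 1 + 2*y + y))/2 = (-85 + (-3 + 3*y))/2 = (-88 + 3*y)/2 = -44 + 3*y/2)
(-14747 - 38188)*(-10510 + z(192)) = (-14747 - 38188)*(-10510 + (-44 + (3/2)*192)) = -52935*(-10510 + (-44 + 288)) = -52935*(-10510 + 244) = -52935*(-10266) = 543430710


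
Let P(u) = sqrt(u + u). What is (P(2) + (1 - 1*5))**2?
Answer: 4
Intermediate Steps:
P(u) = sqrt(2)*sqrt(u) (P(u) = sqrt(2*u) = sqrt(2)*sqrt(u))
(P(2) + (1 - 1*5))**2 = (sqrt(2)*sqrt(2) + (1 - 1*5))**2 = (2 + (1 - 5))**2 = (2 - 4)**2 = (-2)**2 = 4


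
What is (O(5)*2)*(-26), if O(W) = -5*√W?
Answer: 260*√5 ≈ 581.38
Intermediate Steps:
(O(5)*2)*(-26) = (-5*√5*2)*(-26) = -10*√5*(-26) = 260*√5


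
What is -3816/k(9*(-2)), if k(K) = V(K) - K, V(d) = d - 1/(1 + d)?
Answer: -64872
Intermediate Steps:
k(K) = -K + (-1 + K + K²)/(1 + K) (k(K) = (-1 + K + K²)/(1 + K) - K = -K + (-1 + K + K²)/(1 + K))
-3816/k(9*(-2)) = -3816/((-1/(1 + 9*(-2)))) = -3816/((-1/(1 - 18))) = -3816/((-1/(-17))) = -3816/((-1*(-1/17))) = -3816/1/17 = -3816*17 = -64872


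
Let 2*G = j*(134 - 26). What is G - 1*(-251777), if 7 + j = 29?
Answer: 252965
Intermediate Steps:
j = 22 (j = -7 + 29 = 22)
G = 1188 (G = (22*(134 - 26))/2 = (22*108)/2 = (½)*2376 = 1188)
G - 1*(-251777) = 1188 - 1*(-251777) = 1188 + 251777 = 252965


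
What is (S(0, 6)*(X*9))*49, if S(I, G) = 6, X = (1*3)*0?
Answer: 0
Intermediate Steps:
X = 0 (X = 3*0 = 0)
(S(0, 6)*(X*9))*49 = (6*(0*9))*49 = (6*0)*49 = 0*49 = 0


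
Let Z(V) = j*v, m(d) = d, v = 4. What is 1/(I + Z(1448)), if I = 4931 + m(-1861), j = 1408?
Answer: 1/8702 ≈ 0.00011492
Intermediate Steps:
I = 3070 (I = 4931 - 1861 = 3070)
Z(V) = 5632 (Z(V) = 1408*4 = 5632)
1/(I + Z(1448)) = 1/(3070 + 5632) = 1/8702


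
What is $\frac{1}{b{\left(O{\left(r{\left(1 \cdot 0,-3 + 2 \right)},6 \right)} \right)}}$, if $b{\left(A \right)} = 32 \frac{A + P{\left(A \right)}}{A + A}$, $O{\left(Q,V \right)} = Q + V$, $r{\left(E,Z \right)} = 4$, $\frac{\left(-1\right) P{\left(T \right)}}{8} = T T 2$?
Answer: $- \frac{1}{2544} \approx -0.00039308$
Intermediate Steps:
$P{\left(T \right)} = - 16 T^{2}$ ($P{\left(T \right)} = - 8 T T 2 = - 8 T^{2} \cdot 2 = - 8 \cdot 2 T^{2} = - 16 T^{2}$)
$b{\left(A \right)} = \frac{16 \left(A - 16 A^{2}\right)}{A}$ ($b{\left(A \right)} = 32 \frac{A - 16 A^{2}}{A + A} = 32 \frac{A - 16 A^{2}}{2 A} = \frac{16 \left(A - 16 A^{2}\right)}{A}$)
$\frac{1}{b{\left(O{\left(r{\left(1 \cdot 0,-3 + 2 \right)},6 \right)} \right)}} = \frac{1}{16 - 256 \left(4 + 6\right)} = \frac{1}{16 - 2560} = \frac{1}{-2544} = - \frac{1}{2544}$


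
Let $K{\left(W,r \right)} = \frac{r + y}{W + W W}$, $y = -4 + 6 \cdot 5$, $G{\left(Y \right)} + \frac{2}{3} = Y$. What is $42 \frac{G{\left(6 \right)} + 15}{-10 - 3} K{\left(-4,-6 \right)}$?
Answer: $- \frac{4270}{39} \approx -109.49$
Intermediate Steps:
$G{\left(Y \right)} = - \frac{2}{3} + Y$
$y = 26$ ($y = -4 + 30 = 26$)
$K{\left(W,r \right)} = \frac{26 + r}{W + W^{2}}$ ($K{\left(W,r \right)} = \frac{r + 26}{W + W W} = \frac{26 + r}{W + W^{2}}$)
$42 \frac{G{\left(6 \right)} + 15}{-10 - 3} K{\left(-4,-6 \right)} = 42 \frac{\left(- \frac{2}{3} + 6\right) + 15}{-10 - 3} \frac{26 - 6}{\left(-4\right) \left(1 - 4\right)} = 42 \frac{\frac{16}{3} + 15}{-13} \left(\left(- \frac{1}{4}\right) \frac{1}{-3} \cdot 20\right) = 42 \cdot \frac{61}{3} \left(- \frac{1}{13}\right) \left(\left(- \frac{1}{4}\right) \left(- \frac{1}{3}\right) 20\right) = 42 \left(- \frac{61}{39}\right) \frac{5}{3} = \left(- \frac{854}{13}\right) \frac{5}{3} = - \frac{4270}{39}$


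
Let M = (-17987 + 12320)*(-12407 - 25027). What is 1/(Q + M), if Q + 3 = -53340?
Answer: 1/212085135 ≈ 4.7151e-9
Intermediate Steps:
Q = -53343 (Q = -3 - 53340 = -53343)
M = 212138478 (M = -5667*(-37434) = 212138478)
1/(Q + M) = 1/(-53343 + 212138478) = 1/212085135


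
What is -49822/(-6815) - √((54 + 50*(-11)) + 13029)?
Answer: 1718/235 - √12533 ≈ -104.64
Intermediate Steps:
-49822/(-6815) - √((54 + 50*(-11)) + 13029) = -49822*(-1/6815) - √((54 - 550) + 13029) = 1718/235 - √(-496 + 13029) = 1718/235 - √12533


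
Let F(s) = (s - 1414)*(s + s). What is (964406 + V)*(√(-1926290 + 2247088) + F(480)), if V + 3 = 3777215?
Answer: -4251524363520 + 4741618*√320798 ≈ -4.2488e+12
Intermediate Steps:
F(s) = 2*s*(-1414 + s) (F(s) = (-1414 + s)*(2*s) = 2*s*(-1414 + s))
V = 3777212 (V = -3 + 3777215 = 3777212)
(964406 + V)*(√(-1926290 + 2247088) + F(480)) = (964406 + 3777212)*(√(-1926290 + 2247088) + 2*480*(-1414 + 480)) = 4741618*(√320798 + 2*480*(-934)) = 4741618*(√320798 - 896640) = 4741618*(-896640 + √320798) = -4251524363520 + 4741618*√320798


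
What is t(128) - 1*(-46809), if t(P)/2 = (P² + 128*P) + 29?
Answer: 112403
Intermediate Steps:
t(P) = 58 + 2*P² + 256*P (t(P) = 2*((P² + 128*P) + 29) = 2*(29 + P² + 128*P) = 58 + 2*P² + 256*P)
t(128) - 1*(-46809) = (58 + 2*128² + 256*128) - 1*(-46809) = (58 + 2*16384 + 32768) + 46809 = (58 + 32768 + 32768) + 46809 = 65594 + 46809 = 112403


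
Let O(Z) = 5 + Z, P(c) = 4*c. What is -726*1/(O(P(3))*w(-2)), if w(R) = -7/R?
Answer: -1452/119 ≈ -12.202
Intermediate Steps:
-726*1/(O(P(3))*w(-2)) = -726*2/(7*(5 + 4*3)) = -726*2/(7*(5 + 12)) = -726/(17*(7/2)) = -726/119/2 = -726*2/119 = -1452/119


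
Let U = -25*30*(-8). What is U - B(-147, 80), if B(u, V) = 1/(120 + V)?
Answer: 1199999/200 ≈ 6000.0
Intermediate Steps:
U = 6000 (U = -750*(-8) = 6000)
U - B(-147, 80) = 6000 - 1/(120 + 80) = 6000 - 1/200 = 1199999/200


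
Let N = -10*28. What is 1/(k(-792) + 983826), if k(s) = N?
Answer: 1/983546 ≈ 1.0167e-6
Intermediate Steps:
N = -280
k(s) = -280
1/(k(-792) + 983826) = 1/(-280 + 983826) = 1/983546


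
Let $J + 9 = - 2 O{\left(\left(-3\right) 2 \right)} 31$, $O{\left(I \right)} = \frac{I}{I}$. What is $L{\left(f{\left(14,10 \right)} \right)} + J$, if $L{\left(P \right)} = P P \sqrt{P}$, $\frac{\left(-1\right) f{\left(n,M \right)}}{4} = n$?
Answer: $-71 + 6272 i \sqrt{14} \approx -71.0 + 23468.0 i$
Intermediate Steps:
$f{\left(n,M \right)} = - 4 n$
$O{\left(I \right)} = 1$
$L{\left(P \right)} = P^{\frac{5}{2}}$ ($L{\left(P \right)} = P P^{\frac{3}{2}} = P^{\frac{5}{2}}$)
$J = -71$ ($J = -9 + \left(-2\right) 1 \cdot 31 = -9 - 62 = -71$)
$L{\left(f{\left(14,10 \right)} \right)} + J = \left(\left(-4\right) 14\right)^{\frac{5}{2}} - 71 = \left(-56\right)^{\frac{5}{2}} - 71 = 6272 i \sqrt{14} - 71 = -71 + 6272 i \sqrt{14}$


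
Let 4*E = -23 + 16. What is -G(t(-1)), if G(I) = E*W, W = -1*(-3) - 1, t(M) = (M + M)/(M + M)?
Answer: 7/2 ≈ 3.5000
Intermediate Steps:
t(M) = 1 (t(M) = (2*M)/((2*M)) = (2*M)*(1/(2*M)) = 1)
E = -7/4 (E = (-23 + 16)/4 = (¼)*(-7) = -7/4 ≈ -1.7500)
W = 2 (W = 3 - 1 = 2)
G(I) = -7/2 (G(I) = -7/4*2 = -7/2)
-G(t(-1)) = -1*(-7/2) = 7/2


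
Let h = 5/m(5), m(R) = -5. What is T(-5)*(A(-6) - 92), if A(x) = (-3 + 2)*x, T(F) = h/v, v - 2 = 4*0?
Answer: 43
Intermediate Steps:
v = 2 (v = 2 + 4*0 = 2 + 0 = 2)
h = -1 (h = 5/(-5) = 5*(-⅕) = -1)
T(F) = -½ (T(F) = -1/2 = -1*½ = -½)
A(x) = -x
T(-5)*(A(-6) - 92) = -(-1*(-6) - 92)/2 = -(6 - 92)/2 = -½*(-86) = 43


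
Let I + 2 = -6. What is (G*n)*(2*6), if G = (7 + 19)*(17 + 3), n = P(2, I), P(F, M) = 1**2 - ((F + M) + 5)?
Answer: 12480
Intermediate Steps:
I = -8 (I = -2 - 6 = -8)
P(F, M) = -4 - F - M (P(F, M) = 1 - (5 + F + M) = 1 + (-5 - F - M) = -4 - F - M)
n = 2 (n = -4 - 1*2 - 1*(-8) = -4 - 2 + 8 = 2)
G = 520 (G = 26*20 = 520)
(G*n)*(2*6) = (520*2)*(2*6) = 1040*12 = 12480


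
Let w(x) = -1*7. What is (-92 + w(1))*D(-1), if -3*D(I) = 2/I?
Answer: -66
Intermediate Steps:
w(x) = -7
D(I) = -2/(3*I)
(-92 + w(1))*D(-1) = (-92 - 7)*(-⅔/(-1)) = -(-66)*(-1) = -99*⅔ = -66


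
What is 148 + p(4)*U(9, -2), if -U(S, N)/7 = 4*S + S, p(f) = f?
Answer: -1112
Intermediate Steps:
U(S, N) = -35*S (U(S, N) = -7*(4*S + S) = -35*S)
148 + p(4)*U(9, -2) = 148 + 4*(-35*9) = 148 + 4*(-315) = 148 - 1260 = -1112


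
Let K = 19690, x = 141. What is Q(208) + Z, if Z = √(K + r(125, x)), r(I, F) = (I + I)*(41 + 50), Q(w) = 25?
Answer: 25 + 2*√10610 ≈ 231.01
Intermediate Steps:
r(I, F) = 182*I (r(I, F) = (2*I)*91 = 182*I)
Z = 2*√10610 (Z = √(19690 + 182*125) = √(19690 + 22750) = √42440 = 2*√10610 ≈ 206.01)
Q(208) + Z = 25 + 2*√10610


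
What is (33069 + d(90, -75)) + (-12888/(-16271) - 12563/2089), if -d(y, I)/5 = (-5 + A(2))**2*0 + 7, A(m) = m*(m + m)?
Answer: 1122652101505/33990119 ≈ 33029.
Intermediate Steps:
A(m) = 2*m**2 (A(m) = m*(2*m) = 2*m**2)
d(y, I) = -35 (d(y, I) = -5*((-5 + 2*2**2)**2*0 + 7) = -5*((-5 + 2*4)**2*0 + 7) = -5*((-5 + 8)**2*0 + 7) = -5*(3**2*0 + 7) = -5*(9*0 + 7) = -5*(0 + 7) = -5*7 = -35)
(33069 + d(90, -75)) + (-12888/(-16271) - 12563/2089) = (33069 - 35) + (-12888/(-16271) - 12563/2089) = 33034 + (-12888*(-1/16271) - 12563*1/2089) = 33034 + (12888/16271 - 12563/2089) = 33034 - 177489541/33990119 = 1122652101505/33990119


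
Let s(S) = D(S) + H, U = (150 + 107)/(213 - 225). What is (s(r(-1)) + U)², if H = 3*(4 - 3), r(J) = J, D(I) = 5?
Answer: 25921/144 ≈ 180.01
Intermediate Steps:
H = 3 (H = 3*1 = 3)
U = -257/12 (U = 257/(-12) = 257*(-1/12) = -257/12 ≈ -21.417)
s(S) = 8 (s(S) = 5 + 3 = 8)
(s(r(-1)) + U)² = (8 - 257/12)² = (-161/12)² = 25921/144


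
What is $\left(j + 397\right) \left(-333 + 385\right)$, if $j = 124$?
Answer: $27092$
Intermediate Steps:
$\left(j + 397\right) \left(-333 + 385\right) = \left(124 + 397\right) \left(-333 + 385\right) = 521 \cdot 52 = 27092$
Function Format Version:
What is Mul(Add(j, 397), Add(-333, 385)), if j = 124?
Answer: 27092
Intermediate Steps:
Mul(Add(j, 397), Add(-333, 385)) = Mul(Add(124, 397), Add(-333, 385)) = Mul(521, 52) = 27092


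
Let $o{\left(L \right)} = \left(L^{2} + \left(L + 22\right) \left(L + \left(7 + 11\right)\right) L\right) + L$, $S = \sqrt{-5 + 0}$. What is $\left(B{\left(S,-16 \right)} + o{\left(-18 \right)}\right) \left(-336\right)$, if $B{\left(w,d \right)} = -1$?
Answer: $-102480$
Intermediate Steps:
$S = i \sqrt{5}$ ($S = \sqrt{-5} = i \sqrt{5} \approx 2.2361 i$)
$o{\left(L \right)} = L + L^{2} + L \left(18 + L\right) \left(22 + L\right)$ ($o{\left(L \right)} = \left(L^{2} + \left(22 + L\right) \left(L + 18\right) L\right) + L = \left(L^{2} + \left(22 + L\right) \left(18 + L\right) L\right) + L = \left(L^{2} + \left(18 + L\right) \left(22 + L\right) L\right) + L = \left(L^{2} + L \left(18 + L\right) \left(22 + L\right)\right) + L = L + L^{2} + L \left(18 + L\right) \left(22 + L\right)$)
$\left(B{\left(S,-16 \right)} + o{\left(-18 \right)}\right) \left(-336\right) = \left(-1 - 18 \left(397 + \left(-18\right)^{2} + 41 \left(-18\right)\right)\right) \left(-336\right) = \left(-1 - 18 \left(397 + 324 - 738\right)\right) \left(-336\right) = \left(-1 - -306\right) \left(-336\right) = \left(-1 + 306\right) \left(-336\right) = 305 \left(-336\right) = -102480$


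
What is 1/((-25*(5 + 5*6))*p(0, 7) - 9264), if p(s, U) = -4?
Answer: -1/5764 ≈ -0.00017349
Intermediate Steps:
1/((-25*(5 + 5*6))*p(0, 7) - 9264) = 1/(-25*(5 + 5*6)*(-4) - 9264) = 1/(-25*(5 + 30)*(-4) - 9264) = 1/(-25*35*(-4) - 9264) = 1/(-875*(-4) - 9264) = 1/(3500 - 9264) = 1/(-5764) = -1/5764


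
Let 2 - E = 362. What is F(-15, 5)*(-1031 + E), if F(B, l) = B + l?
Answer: 13910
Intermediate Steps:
E = -360 (E = 2 - 1*362 = 2 - 362 = -360)
F(-15, 5)*(-1031 + E) = (-15 + 5)*(-1031 - 360) = -10*(-1391) = 13910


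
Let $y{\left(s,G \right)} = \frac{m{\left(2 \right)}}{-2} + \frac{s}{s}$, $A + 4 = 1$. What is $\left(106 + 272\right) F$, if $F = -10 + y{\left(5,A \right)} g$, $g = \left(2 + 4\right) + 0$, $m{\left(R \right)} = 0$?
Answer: $-1512$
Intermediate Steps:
$A = -3$ ($A = -4 + 1 = -3$)
$y{\left(s,G \right)} = 1$ ($y{\left(s,G \right)} = \frac{0}{-2} + \frac{s}{s} = 0 \left(- \frac{1}{2}\right) + 1 = 0 + 1 = 1$)
$g = 6$ ($g = 6 + 0 = 6$)
$F = -4$ ($F = -10 + 1 \cdot 6 = -10 + 6 = -4$)
$\left(106 + 272\right) F = \left(106 + 272\right) \left(-4\right) = 378 \left(-4\right) = -1512$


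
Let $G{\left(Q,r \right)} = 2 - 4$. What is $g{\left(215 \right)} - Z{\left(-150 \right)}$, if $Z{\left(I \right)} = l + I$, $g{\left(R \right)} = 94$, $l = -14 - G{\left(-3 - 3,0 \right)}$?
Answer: $256$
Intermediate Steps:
$G{\left(Q,r \right)} = -2$ ($G{\left(Q,r \right)} = 2 - 4 = -2$)
$l = -12$ ($l = -14 - -2 = -14 + 2 = -12$)
$Z{\left(I \right)} = -12 + I$
$g{\left(215 \right)} - Z{\left(-150 \right)} = 94 - \left(-12 - 150\right) = 94 - -162 = 94 + 162 = 256$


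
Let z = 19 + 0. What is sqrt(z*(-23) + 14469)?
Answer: 4*sqrt(877) ≈ 118.46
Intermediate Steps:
z = 19
sqrt(z*(-23) + 14469) = sqrt(19*(-23) + 14469) = sqrt(-437 + 14469) = sqrt(14032) = 4*sqrt(877)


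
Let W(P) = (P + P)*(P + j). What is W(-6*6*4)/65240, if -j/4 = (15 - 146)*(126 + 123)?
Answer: -4691952/8155 ≈ -575.35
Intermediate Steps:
j = 130476 (j = -4*(15 - 146)*(126 + 123) = -(-524)*249 = -4*(-32619) = 130476)
W(P) = 2*P*(130476 + P) (W(P) = (P + P)*(P + 130476) = (2*P)*(130476 + P) = 2*P*(130476 + P))
W(-6*6*4)/65240 = (2*(-6*6*4)*(130476 - 6*6*4))/65240 = (2*(-36*4)*(130476 - 36*4))*(1/65240) = (2*(-144)*(130476 - 144))*(1/65240) = (2*(-144)*130332)*(1/65240) = -37535616*1/65240 = -4691952/8155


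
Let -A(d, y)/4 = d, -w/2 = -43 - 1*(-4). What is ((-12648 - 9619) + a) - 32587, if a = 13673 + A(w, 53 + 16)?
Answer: -41493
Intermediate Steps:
w = 78 (w = -2*(-43 - 1*(-4)) = -2*(-43 + 4) = -2*(-39) = 78)
A(d, y) = -4*d
a = 13361 (a = 13673 - 4*78 = 13673 - 312 = 13361)
((-12648 - 9619) + a) - 32587 = ((-12648 - 9619) + 13361) - 32587 = (-22267 + 13361) - 32587 = -8906 - 32587 = -41493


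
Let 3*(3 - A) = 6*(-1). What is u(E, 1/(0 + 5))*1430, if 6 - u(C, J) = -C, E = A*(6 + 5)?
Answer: 87230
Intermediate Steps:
A = 5 (A = 3 - 2*(-1) = 3 - 1/3*(-6) = 3 + 2 = 5)
E = 55 (E = 5*(6 + 5) = 5*11 = 55)
u(C, J) = 6 + C (u(C, J) = 6 - (-1)*C = 6 + C)
u(E, 1/(0 + 5))*1430 = (6 + 55)*1430 = 61*1430 = 87230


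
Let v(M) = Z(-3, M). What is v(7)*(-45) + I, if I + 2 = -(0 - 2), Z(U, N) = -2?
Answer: 90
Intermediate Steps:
v(M) = -2
I = 0 (I = -2 - (0 - 2) = -2 - 1*(-2) = -2 + 2 = 0)
v(7)*(-45) + I = -2*(-45) + 0 = 90 + 0 = 90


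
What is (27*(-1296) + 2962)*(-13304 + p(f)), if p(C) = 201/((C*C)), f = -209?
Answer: 18613652290690/43681 ≈ 4.2613e+8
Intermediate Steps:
p(C) = 201/C² (p(C) = 201/(C²) = 201/C²)
(27*(-1296) + 2962)*(-13304 + p(f)) = (27*(-1296) + 2962)*(-13304 + 201/(-209)²) = (-34992 + 2962)*(-13304 + 201*(1/43681)) = -32030*(-13304 + 201/43681) = -32030*(-581131823/43681) = 18613652290690/43681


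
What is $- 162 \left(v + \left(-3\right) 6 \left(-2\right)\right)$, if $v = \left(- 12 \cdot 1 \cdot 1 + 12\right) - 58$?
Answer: $3564$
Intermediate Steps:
$v = -58$ ($v = \left(\left(-12\right) 1 + 12\right) - 58 = \left(-12 + 12\right) - 58 = 0 - 58 = -58$)
$- 162 \left(v + \left(-3\right) 6 \left(-2\right)\right) = - 162 \left(-58 + \left(-3\right) 6 \left(-2\right)\right) = - 162 \left(-58 - -36\right) = - 162 \left(-58 + 36\right) = \left(-162\right) \left(-22\right) = 3564$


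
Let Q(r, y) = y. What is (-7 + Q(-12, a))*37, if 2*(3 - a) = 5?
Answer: -481/2 ≈ -240.50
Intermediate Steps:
a = ½ (a = 3 - ½*5 = 3 - 5/2 = ½ ≈ 0.50000)
(-7 + Q(-12, a))*37 = (-7 + ½)*37 = -13/2*37 = -481/2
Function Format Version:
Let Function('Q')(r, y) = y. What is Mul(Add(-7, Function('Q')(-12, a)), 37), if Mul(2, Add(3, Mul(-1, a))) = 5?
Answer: Rational(-481, 2) ≈ -240.50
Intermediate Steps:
a = Rational(1, 2) (a = Add(3, Mul(Rational(-1, 2), 5)) = Add(3, Rational(-5, 2)) = Rational(1, 2) ≈ 0.50000)
Mul(Add(-7, Function('Q')(-12, a)), 37) = Mul(Add(-7, Rational(1, 2)), 37) = Mul(Rational(-13, 2), 37) = Rational(-481, 2)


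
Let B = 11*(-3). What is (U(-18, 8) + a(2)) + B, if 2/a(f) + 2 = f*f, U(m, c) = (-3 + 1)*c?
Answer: -48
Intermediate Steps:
U(m, c) = -2*c
B = -33
a(f) = 2/(-2 + f²) (a(f) = 2/(-2 + f*f) = 2/(-2 + f²))
(U(-18, 8) + a(2)) + B = (-2*8 + 2/(-2 + 2²)) - 33 = (-16 + 2/(-2 + 4)) - 33 = (-16 + 2/2) - 33 = (-16 + 2*(½)) - 33 = (-16 + 1) - 33 = -15 - 33 = -48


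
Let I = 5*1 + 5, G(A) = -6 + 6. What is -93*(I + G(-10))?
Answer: -930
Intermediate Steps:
G(A) = 0
I = 10 (I = 5 + 5 = 10)
-93*(I + G(-10)) = -93*(10 + 0) = -93*10 = -930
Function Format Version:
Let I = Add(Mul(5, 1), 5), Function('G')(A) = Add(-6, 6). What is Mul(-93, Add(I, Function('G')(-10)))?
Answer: -930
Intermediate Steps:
Function('G')(A) = 0
I = 10 (I = Add(5, 5) = 10)
Mul(-93, Add(I, Function('G')(-10))) = Mul(-93, Add(10, 0)) = Mul(-93, 10) = -930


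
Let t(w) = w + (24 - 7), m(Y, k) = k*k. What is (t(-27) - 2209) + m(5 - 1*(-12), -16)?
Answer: -1963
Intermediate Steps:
m(Y, k) = k²
t(w) = 17 + w (t(w) = w + 17 = 17 + w)
(t(-27) - 2209) + m(5 - 1*(-12), -16) = ((17 - 27) - 2209) + (-16)² = (-10 - 2209) + 256 = -2219 + 256 = -1963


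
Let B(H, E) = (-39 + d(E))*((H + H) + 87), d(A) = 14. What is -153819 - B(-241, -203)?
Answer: -163694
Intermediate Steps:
B(H, E) = -2175 - 50*H (B(H, E) = (-39 + 14)*((H + H) + 87) = -25*(2*H + 87) = -25*(87 + 2*H) = -2175 - 50*H)
-153819 - B(-241, -203) = -153819 - (-2175 - 50*(-241)) = -153819 - (-2175 + 12050) = -153819 - 1*9875 = -153819 - 9875 = -163694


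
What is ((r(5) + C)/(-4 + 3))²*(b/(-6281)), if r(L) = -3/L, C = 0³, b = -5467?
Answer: 4473/14275 ≈ 0.31334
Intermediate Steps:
C = 0
((r(5) + C)/(-4 + 3))²*(b/(-6281)) = ((-3/5 + 0)/(-4 + 3))²*(-5467/(-6281)) = ((-3*⅕ + 0)/(-1))²*(-5467*(-1/6281)) = ((-⅗ + 0)*(-1))²*(497/571) = (-⅗*(-1))²*(497/571) = (⅗)²*(497/571) = (9/25)*(497/571) = 4473/14275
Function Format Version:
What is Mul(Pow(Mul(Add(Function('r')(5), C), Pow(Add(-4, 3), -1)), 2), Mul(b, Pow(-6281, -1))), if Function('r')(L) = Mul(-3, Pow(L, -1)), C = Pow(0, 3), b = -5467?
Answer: Rational(4473, 14275) ≈ 0.31334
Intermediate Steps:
C = 0
Mul(Pow(Mul(Add(Function('r')(5), C), Pow(Add(-4, 3), -1)), 2), Mul(b, Pow(-6281, -1))) = Mul(Pow(Mul(Add(Mul(-3, Pow(5, -1)), 0), Pow(Add(-4, 3), -1)), 2), Mul(-5467, Pow(-6281, -1))) = Mul(Pow(Mul(Add(Mul(-3, Rational(1, 5)), 0), Pow(-1, -1)), 2), Mul(-5467, Rational(-1, 6281))) = Mul(Pow(Mul(Add(Rational(-3, 5), 0), -1), 2), Rational(497, 571)) = Mul(Pow(Mul(Rational(-3, 5), -1), 2), Rational(497, 571)) = Mul(Pow(Rational(3, 5), 2), Rational(497, 571)) = Mul(Rational(9, 25), Rational(497, 571)) = Rational(4473, 14275)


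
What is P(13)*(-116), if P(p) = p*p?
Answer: -19604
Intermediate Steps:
P(p) = p**2
P(13)*(-116) = 13**2*(-116) = 169*(-116) = -19604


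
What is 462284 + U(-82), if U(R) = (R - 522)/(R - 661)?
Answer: 343477616/743 ≈ 4.6229e+5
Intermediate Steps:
U(R) = (-522 + R)/(-661 + R)
462284 + U(-82) = 462284 + (-522 - 82)/(-661 - 82) = 462284 - 604/(-743) = 462284 - 1/743*(-604) = 462284 + 604/743 = 343477616/743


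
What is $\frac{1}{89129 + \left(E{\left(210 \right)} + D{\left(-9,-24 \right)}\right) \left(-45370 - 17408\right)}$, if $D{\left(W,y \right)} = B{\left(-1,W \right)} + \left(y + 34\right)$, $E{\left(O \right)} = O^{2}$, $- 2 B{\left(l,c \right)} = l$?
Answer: $- \frac{1}{2769079840} \approx -3.6113 \cdot 10^{-10}$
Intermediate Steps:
$B{\left(l,c \right)} = - \frac{l}{2}$
$D{\left(W,y \right)} = \frac{69}{2} + y$ ($D{\left(W,y \right)} = \left(- \frac{1}{2}\right) \left(-1\right) + \left(y + 34\right) = \frac{1}{2} + \left(34 + y\right) = \frac{69}{2} + y$)
$\frac{1}{89129 + \left(E{\left(210 \right)} + D{\left(-9,-24 \right)}\right) \left(-45370 - 17408\right)} = \frac{1}{89129 + \left(210^{2} + \left(\frac{69}{2} - 24\right)\right) \left(-45370 - 17408\right)} = \frac{1}{89129 + \left(44100 + \frac{21}{2}\right) \left(-62778\right)} = \frac{1}{89129 + \frac{88221}{2} \left(-62778\right)} = \frac{1}{89129 - 2769168969} = \frac{1}{-2769079840} = - \frac{1}{2769079840}$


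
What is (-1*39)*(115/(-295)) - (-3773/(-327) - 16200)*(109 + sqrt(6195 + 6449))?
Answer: 312326684/177 + 10587254*sqrt(3161)/327 ≈ 3.5849e+6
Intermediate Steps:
(-1*39)*(115/(-295)) - (-3773/(-327) - 16200)*(109 + sqrt(6195 + 6449)) = -4485*(-1)/295 - (-3773*(-1/327) - 16200)*(109 + sqrt(12644)) = -39*(-23/59) - (3773/327 - 16200)*(109 + 2*sqrt(3161)) = 897/59 - (-5293627)*(109 + 2*sqrt(3161))/327 = 897/59 - (-5293627/3 - 10587254*sqrt(3161)/327) = 897/59 + (5293627/3 + 10587254*sqrt(3161)/327) = 312326684/177 + 10587254*sqrt(3161)/327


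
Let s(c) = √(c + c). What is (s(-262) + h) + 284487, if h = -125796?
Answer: 158691 + 2*I*√131 ≈ 1.5869e+5 + 22.891*I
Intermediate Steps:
s(c) = √2*√c (s(c) = √(2*c) = √2*√c)
(s(-262) + h) + 284487 = (√2*√(-262) - 125796) + 284487 = (√2*(I*√262) - 125796) + 284487 = (2*I*√131 - 125796) + 284487 = (-125796 + 2*I*√131) + 284487 = 158691 + 2*I*√131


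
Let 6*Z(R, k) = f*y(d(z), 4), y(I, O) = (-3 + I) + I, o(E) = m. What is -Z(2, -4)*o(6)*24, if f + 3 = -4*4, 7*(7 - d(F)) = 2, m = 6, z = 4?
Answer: 33288/7 ≈ 4755.4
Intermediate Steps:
d(F) = 47/7 (d(F) = 7 - ⅐*2 = 7 - 2/7 = 47/7)
f = -19 (f = -3 - 4*4 = -3 - 16 = -19)
o(E) = 6
y(I, O) = -3 + 2*I
Z(R, k) = -1387/42 (Z(R, k) = (-19*(-3 + 2*(47/7)))/6 = (-19*(-3 + 94/7))/6 = (-19*73/7)/6 = (⅙)*(-1387/7) = -1387/42)
-Z(2, -4)*o(6)*24 = -(-1387/42*6)*24 = -(-1387)*24/7 = -1*(-33288/7) = 33288/7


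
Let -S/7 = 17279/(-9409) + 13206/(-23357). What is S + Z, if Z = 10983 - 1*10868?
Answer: 28967977494/219766013 ≈ 131.81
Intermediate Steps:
S = 3694885999/219766013 (S = -7*(17279/(-9409) + 13206/(-23357)) = -7*(17279*(-1/9409) + 13206*(-1/23357)) = -7*(-17279/9409 - 13206/23357) = -7*(-527840857/219766013) = 3694885999/219766013 ≈ 16.813)
Z = 115 (Z = 10983 - 10868 = 115)
S + Z = 3694885999/219766013 + 115 = 28967977494/219766013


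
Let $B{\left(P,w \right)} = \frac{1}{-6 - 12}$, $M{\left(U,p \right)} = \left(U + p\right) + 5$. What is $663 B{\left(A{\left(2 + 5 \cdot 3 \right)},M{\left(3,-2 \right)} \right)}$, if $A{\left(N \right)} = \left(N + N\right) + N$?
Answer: $- \frac{221}{6} \approx -36.833$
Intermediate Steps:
$A{\left(N \right)} = 3 N$ ($A{\left(N \right)} = 2 N + N = 3 N$)
$M{\left(U,p \right)} = 5 + U + p$
$B{\left(P,w \right)} = - \frac{1}{18}$ ($B{\left(P,w \right)} = \frac{1}{-18} = - \frac{1}{18}$)
$663 B{\left(A{\left(2 + 5 \cdot 3 \right)},M{\left(3,-2 \right)} \right)} = 663 \left(- \frac{1}{18}\right) = - \frac{221}{6}$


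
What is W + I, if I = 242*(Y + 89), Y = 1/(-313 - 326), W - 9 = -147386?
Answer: -80411363/639 ≈ -1.2584e+5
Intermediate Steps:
W = -147377 (W = 9 - 147386 = -147377)
Y = -1/639 (Y = 1/(-639) = -1/639 ≈ -0.0015649)
I = 13762540/639 (I = 242*(-1/639 + 89) = 242*(56870/639) = 13762540/639 ≈ 21538.)
W + I = -147377 + 13762540/639 = -80411363/639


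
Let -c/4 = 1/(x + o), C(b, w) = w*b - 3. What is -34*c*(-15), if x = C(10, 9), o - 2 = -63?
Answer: -1020/13 ≈ -78.462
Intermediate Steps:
o = -61 (o = 2 - 63 = -61)
C(b, w) = -3 + b*w (C(b, w) = b*w - 3 = -3 + b*w)
x = 87 (x = -3 + 10*9 = -3 + 90 = 87)
c = -2/13 (c = -4/(87 - 61) = -4/26 = -4*1/26 = -2/13 ≈ -0.15385)
-34*c*(-15) = -34*(-2/13)*(-15) = (68/13)*(-15) = -1020/13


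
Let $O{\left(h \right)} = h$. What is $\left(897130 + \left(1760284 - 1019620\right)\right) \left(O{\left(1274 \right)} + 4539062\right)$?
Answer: $7436135058784$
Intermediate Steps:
$\left(897130 + \left(1760284 - 1019620\right)\right) \left(O{\left(1274 \right)} + 4539062\right) = \left(897130 + \left(1760284 - 1019620\right)\right) \left(1274 + 4539062\right) = \left(897130 + 740664\right) 4540336 = 1637794 \cdot 4540336 = 7436135058784$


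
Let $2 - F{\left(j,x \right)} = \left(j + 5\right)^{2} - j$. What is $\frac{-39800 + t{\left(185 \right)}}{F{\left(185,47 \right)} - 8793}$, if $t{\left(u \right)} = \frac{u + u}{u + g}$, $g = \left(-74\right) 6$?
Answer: $\frac{46435}{52157} \approx 0.89029$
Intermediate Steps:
$g = -444$
$t{\left(u \right)} = \frac{2 u}{-444 + u}$ ($t{\left(u \right)} = \frac{u + u}{u - 444} = \frac{2 u}{-444 + u}$)
$F{\left(j,x \right)} = 2 + j - \left(5 + j\right)^{2}$ ($F{\left(j,x \right)} = 2 - \left(\left(j + 5\right)^{2} - j\right) = 2 - \left(\left(5 + j\right)^{2} - j\right) = 2 + \left(j - \left(5 + j\right)^{2}\right) = 2 + j - \left(5 + j\right)^{2}$)
$\frac{-39800 + t{\left(185 \right)}}{F{\left(185,47 \right)} - 8793} = \frac{-39800 + 2 \cdot 185 \frac{1}{-444 + 185}}{\left(2 + 185 - \left(5 + 185\right)^{2}\right) - 8793} = \frac{-39800 + 2 \cdot 185 \frac{1}{-259}}{\left(2 + 185 - 190^{2}\right) - 8793} = \frac{-39800 + 2 \cdot 185 \left(- \frac{1}{259}\right)}{\left(2 + 185 - 36100\right) - 8793} = \frac{-39800 - \frac{10}{7}}{\left(2 + 185 - 36100\right) - 8793} = - \frac{278610}{7 \left(-35913 - 8793\right)} = - \frac{278610}{7 \left(-44706\right)} = \left(- \frac{278610}{7}\right) \left(- \frac{1}{44706}\right) = \frac{46435}{52157}$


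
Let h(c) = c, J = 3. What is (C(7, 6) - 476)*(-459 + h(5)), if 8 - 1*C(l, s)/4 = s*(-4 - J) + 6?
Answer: 136200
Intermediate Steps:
C(l, s) = 8 + 28*s (C(l, s) = 32 - 4*(s*(-4 - 1*3) + 6) = 32 - 4*(s*(-4 - 3) + 6) = 32 - 4*(s*(-7) + 6) = 32 - 4*(-7*s + 6) = 32 - 4*(6 - 7*s) = 32 + (-24 + 28*s) = 8 + 28*s)
(C(7, 6) - 476)*(-459 + h(5)) = ((8 + 28*6) - 476)*(-459 + 5) = ((8 + 168) - 476)*(-454) = (176 - 476)*(-454) = -300*(-454) = 136200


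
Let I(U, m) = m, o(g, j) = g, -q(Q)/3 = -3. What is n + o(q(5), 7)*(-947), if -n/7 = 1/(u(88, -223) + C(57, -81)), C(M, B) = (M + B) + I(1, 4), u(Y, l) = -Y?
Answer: -920477/108 ≈ -8522.9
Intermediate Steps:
q(Q) = 9 (q(Q) = -3*(-3) = 9)
C(M, B) = 4 + B + M (C(M, B) = (M + B) + 4 = (B + M) + 4 = 4 + B + M)
n = 7/108 (n = -7/(-1*88 + (4 - 81 + 57)) = -7/(-88 - 20) = -7/(-108) = -7*(-1/108) = 7/108 ≈ 0.064815)
n + o(q(5), 7)*(-947) = 7/108 + 9*(-947) = 7/108 - 8523 = -920477/108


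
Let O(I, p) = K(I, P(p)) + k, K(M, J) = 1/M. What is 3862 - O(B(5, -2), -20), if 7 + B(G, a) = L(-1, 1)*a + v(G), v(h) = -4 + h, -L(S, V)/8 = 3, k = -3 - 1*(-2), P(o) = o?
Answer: 162245/42 ≈ 3863.0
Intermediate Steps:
k = -1 (k = -3 + 2 = -1)
L(S, V) = -24 (L(S, V) = -8*3 = -24)
B(G, a) = -11 + G - 24*a (B(G, a) = -7 + (-24*a + (-4 + G)) = -7 + (-4 + G - 24*a) = -11 + G - 24*a)
O(I, p) = -1 + 1/I (O(I, p) = 1/I - 1 = -1 + 1/I)
3862 - O(B(5, -2), -20) = 3862 - (1 - (-11 + 5 - 24*(-2)))/(-11 + 5 - 24*(-2)) = 3862 - (1 - (-11 + 5 + 48))/(-11 + 5 + 48) = 3862 - (1 - 1*42)/42 = 3862 - (1 - 42)/42 = 3862 - (-41)/42 = 3862 - 1*(-41/42) = 3862 + 41/42 = 162245/42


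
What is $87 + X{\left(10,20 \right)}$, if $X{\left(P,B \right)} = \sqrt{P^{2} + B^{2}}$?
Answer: $87 + 10 \sqrt{5} \approx 109.36$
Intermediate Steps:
$X{\left(P,B \right)} = \sqrt{B^{2} + P^{2}}$
$87 + X{\left(10,20 \right)} = 87 + \sqrt{20^{2} + 10^{2}} = 87 + \sqrt{400 + 100} = 87 + \sqrt{500} = 87 + 10 \sqrt{5}$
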